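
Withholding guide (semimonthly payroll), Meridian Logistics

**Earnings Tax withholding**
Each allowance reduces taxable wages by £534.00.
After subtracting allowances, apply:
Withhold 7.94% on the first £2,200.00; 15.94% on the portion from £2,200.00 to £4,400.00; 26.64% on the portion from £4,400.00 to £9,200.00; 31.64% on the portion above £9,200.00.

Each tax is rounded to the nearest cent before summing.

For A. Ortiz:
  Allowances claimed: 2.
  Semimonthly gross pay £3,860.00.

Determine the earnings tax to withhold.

£269.04

Earnings Tax: taxable = £3,860.00 − 2×£534.00 = £2,792.00
  £174.68 + 15.94% × (£2,792.00 − £2,200.00) = £174.68 + 15.94% × £592.00 = £269.04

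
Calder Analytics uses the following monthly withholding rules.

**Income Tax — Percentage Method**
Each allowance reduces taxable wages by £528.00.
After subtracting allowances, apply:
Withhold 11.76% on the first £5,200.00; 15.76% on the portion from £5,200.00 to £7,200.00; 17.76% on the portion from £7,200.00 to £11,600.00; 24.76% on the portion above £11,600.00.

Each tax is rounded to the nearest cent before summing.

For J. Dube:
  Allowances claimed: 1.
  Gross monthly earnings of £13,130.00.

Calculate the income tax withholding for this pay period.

£1,956.26

Income Tax: taxable = £13,130.00 − 1×£528.00 = £12,602.00
  £1,708.16 + 24.76% × (£12,602.00 − £11,600.00) = £1,708.16 + 24.76% × £1,002.00 = £1,956.26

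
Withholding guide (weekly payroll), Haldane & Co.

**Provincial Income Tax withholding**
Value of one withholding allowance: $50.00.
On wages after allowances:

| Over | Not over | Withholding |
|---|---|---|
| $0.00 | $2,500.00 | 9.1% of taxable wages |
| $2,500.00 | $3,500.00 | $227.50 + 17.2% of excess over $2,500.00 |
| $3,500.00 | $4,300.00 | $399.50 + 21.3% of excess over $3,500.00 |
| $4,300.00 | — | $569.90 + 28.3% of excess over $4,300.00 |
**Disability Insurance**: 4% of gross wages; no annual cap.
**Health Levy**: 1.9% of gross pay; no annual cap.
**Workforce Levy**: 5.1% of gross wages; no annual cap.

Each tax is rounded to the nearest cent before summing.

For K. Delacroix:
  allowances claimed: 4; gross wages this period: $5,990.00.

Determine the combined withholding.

Provincial Income Tax: taxable = $5,990.00 − 4×$50.00 = $5,790.00
  $569.90 + 28.3% × ($5,790.00 − $4,300.00) = $569.90 + 28.3% × $1,490.00 = $991.57
Disability Insurance: 4% × $5,990.00 = $239.60
Health Levy: 1.9% × $5,990.00 = $113.81
Workforce Levy: 5.1% × $5,990.00 = $305.49
Total: $991.57 + $239.60 + $113.81 + $305.49 = $1,650.47

$1,650.47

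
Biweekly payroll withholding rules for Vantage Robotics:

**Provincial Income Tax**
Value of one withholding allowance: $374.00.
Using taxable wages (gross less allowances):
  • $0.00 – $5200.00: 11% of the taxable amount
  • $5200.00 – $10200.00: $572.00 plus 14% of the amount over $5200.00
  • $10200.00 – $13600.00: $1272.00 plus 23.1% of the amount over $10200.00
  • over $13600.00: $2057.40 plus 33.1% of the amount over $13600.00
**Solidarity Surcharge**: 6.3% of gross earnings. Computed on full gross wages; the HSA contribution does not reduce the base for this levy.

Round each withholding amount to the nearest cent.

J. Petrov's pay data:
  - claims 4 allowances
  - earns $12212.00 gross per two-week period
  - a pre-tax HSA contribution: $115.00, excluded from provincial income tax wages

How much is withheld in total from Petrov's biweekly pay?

$2133.99

Provincial Income Tax: taxable = $12212.00 − $115.00 − 4×$374.00 = $10601.00
  $1272.00 + 23.1% × ($10601.00 − $10200.00) = $1272.00 + 23.1% × $401.00 = $1364.63
Solidarity Surcharge: 6.3% × $12212.00 = $769.36
Total: $1364.63 + $769.36 = $2133.99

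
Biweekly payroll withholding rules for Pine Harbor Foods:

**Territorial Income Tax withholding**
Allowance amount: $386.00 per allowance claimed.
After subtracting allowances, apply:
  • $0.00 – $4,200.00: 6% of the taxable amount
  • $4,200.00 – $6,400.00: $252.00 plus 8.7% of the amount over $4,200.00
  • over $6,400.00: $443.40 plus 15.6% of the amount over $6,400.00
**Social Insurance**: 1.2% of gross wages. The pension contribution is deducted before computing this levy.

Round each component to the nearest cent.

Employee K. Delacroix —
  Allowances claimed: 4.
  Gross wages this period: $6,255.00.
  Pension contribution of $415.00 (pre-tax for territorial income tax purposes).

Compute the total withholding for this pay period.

Territorial Income Tax: taxable = $6,255.00 − $415.00 − 4×$386.00 = $4,296.00
  $252.00 + 8.7% × ($4,296.00 − $4,200.00) = $252.00 + 8.7% × $96.00 = $260.35
Social Insurance: 1.2% × $5,840.00 = $70.08
Total: $260.35 + $70.08 = $330.43

$330.43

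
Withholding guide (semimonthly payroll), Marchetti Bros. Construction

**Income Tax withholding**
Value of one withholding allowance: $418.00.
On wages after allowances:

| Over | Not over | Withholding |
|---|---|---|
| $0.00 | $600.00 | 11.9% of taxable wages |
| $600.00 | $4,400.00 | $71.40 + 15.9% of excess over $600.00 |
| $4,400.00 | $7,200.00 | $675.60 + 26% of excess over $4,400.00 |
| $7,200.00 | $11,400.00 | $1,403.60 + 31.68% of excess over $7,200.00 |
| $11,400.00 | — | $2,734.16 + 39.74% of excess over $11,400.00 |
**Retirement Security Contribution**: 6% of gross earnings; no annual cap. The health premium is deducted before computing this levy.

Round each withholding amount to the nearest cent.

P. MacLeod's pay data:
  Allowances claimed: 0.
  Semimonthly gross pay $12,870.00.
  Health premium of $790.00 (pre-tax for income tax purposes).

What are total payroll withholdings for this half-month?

Income Tax: taxable = $12,870.00 − $790.00 = $12,080.00
  $2,734.16 + 39.74% × ($12,080.00 − $11,400.00) = $2,734.16 + 39.74% × $680.00 = $3,004.39
Retirement Security Contribution: 6% × $12,080.00 = $724.80
Total: $3,004.39 + $724.80 = $3,729.19

$3,729.19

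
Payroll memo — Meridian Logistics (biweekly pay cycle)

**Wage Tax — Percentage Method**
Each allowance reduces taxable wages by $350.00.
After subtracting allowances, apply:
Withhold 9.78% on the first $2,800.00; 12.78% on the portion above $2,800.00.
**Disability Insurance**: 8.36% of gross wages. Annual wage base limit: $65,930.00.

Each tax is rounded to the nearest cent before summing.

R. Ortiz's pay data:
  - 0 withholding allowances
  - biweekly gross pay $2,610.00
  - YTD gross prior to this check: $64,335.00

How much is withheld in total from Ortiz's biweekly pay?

$388.60

Wage Tax: taxable = $2,610.00
  9.78% × $2,610.00 = $255.26
Disability Insurance: cap $65,930.00 − YTD $64,335.00 = $1,595.00 subject; 8.36% × $1,595.00 = $133.34
Total: $255.26 + $133.34 = $388.60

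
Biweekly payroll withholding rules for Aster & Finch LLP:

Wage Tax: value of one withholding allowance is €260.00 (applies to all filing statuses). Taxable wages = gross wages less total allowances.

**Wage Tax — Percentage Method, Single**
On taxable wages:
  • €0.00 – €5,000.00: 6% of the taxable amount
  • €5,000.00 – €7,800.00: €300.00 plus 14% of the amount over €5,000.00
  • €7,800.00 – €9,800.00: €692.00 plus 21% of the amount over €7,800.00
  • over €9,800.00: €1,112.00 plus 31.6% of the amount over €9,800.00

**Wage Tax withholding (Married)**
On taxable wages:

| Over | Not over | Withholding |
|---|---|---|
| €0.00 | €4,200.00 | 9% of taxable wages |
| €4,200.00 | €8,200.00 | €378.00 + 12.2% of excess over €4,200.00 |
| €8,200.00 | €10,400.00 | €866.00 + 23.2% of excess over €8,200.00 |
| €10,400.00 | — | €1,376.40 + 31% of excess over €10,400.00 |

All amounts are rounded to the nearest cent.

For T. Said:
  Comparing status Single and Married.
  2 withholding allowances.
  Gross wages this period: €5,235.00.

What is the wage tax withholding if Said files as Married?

Wage Tax (Married): taxable = €5,235.00 − 2×€260.00 = €4,715.00
  €378.00 + 12.2% × (€4,715.00 − €4,200.00) = €378.00 + 12.2% × €515.00 = €440.83

€440.83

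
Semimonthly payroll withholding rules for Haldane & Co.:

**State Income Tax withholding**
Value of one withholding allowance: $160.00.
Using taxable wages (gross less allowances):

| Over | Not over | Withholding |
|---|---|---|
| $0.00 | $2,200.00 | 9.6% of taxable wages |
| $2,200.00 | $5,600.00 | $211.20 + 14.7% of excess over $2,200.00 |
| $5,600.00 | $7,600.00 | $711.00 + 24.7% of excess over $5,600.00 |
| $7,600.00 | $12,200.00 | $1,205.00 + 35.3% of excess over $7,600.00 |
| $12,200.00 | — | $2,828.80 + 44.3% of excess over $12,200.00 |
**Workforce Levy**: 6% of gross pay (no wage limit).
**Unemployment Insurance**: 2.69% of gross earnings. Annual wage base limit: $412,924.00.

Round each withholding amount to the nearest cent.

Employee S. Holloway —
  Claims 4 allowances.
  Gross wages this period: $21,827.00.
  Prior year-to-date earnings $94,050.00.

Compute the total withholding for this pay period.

$8,706.81

State Income Tax: taxable = $21,827.00 − 4×$160.00 = $21,187.00
  $2,828.80 + 44.3% × ($21,187.00 − $12,200.00) = $2,828.80 + 44.3% × $8,987.00 = $6,810.04
Workforce Levy: 6% × $21,827.00 = $1,309.62
Unemployment Insurance: 2.69% × $21,827.00 = $587.15
Total: $6,810.04 + $1,309.62 + $587.15 = $8,706.81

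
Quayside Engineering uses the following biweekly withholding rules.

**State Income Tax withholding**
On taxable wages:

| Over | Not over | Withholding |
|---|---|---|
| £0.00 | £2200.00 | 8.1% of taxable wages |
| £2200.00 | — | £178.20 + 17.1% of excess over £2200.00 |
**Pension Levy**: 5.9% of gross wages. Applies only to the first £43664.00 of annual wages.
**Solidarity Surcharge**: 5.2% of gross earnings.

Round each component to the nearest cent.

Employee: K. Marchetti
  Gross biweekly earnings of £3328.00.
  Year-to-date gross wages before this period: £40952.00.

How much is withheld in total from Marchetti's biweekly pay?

State Income Tax: taxable = £3328.00
  £178.20 + 17.1% × (£3328.00 − £2200.00) = £178.20 + 17.1% × £1128.00 = £371.09
Pension Levy: cap £43664.00 − YTD £40952.00 = £2712.00 subject; 5.9% × £2712.00 = £160.01
Solidarity Surcharge: 5.2% × £3328.00 = £173.06
Total: £371.09 + £160.01 + £173.06 = £704.16

£704.16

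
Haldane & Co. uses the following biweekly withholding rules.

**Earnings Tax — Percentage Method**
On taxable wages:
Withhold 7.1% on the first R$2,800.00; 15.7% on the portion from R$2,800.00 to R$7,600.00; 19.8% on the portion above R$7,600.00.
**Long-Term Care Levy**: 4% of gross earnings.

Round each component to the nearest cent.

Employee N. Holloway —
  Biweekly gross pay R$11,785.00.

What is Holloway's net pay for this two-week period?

Earnings Tax: taxable = R$11,785.00
  R$952.40 + 19.8% × (R$11,785.00 − R$7,600.00) = R$952.40 + 19.8% × R$4,185.00 = R$1,781.03
Long-Term Care Levy: 4% × R$11,785.00 = R$471.40
Total withheld: R$1,781.03 + R$471.40 = R$2,252.43
Net pay: R$11,785.00 − R$2,252.43 = R$9,532.57

R$9,532.57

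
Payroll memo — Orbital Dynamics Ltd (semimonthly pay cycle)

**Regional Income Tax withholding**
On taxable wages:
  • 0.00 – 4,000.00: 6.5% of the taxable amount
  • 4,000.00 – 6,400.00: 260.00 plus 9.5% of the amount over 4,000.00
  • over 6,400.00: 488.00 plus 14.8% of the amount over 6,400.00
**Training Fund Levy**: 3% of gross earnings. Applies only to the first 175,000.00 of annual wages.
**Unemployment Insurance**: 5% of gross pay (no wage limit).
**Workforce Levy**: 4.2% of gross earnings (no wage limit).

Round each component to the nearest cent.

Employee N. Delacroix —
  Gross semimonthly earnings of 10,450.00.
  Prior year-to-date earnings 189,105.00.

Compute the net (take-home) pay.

8,401.20

Regional Income Tax: taxable = 10,450.00
  488.00 + 14.8% × (10,450.00 − 6,400.00) = 488.00 + 14.8% × 4,050.00 = 1,087.40
Training Fund Levy: YTD 189,105.00 ≥ cap 175,000.00 → 0.00
Unemployment Insurance: 5% × 10,450.00 = 522.50
Workforce Levy: 4.2% × 10,450.00 = 438.90
Total withheld: 1,087.40 + 0.00 + 522.50 + 438.90 = 2,048.80
Net pay: 10,450.00 − 2,048.80 = 8,401.20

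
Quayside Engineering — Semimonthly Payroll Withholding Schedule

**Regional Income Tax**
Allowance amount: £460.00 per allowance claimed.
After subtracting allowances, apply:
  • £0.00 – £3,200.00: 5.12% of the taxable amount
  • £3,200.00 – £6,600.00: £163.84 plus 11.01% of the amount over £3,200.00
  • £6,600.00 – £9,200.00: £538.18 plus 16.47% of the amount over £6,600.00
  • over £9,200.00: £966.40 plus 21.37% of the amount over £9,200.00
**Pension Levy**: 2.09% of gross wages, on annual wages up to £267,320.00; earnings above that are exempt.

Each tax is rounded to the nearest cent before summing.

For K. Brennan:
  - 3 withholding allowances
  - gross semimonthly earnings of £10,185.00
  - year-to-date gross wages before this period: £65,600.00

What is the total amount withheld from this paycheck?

Regional Income Tax: taxable = £10,185.00 − 3×£460.00 = £8,805.00
  £538.18 + 16.47% × (£8,805.00 − £6,600.00) = £538.18 + 16.47% × £2,205.00 = £901.34
Pension Levy: 2.09% × £10,185.00 = £212.87
Total: £901.34 + £212.87 = £1,114.21

£1,114.21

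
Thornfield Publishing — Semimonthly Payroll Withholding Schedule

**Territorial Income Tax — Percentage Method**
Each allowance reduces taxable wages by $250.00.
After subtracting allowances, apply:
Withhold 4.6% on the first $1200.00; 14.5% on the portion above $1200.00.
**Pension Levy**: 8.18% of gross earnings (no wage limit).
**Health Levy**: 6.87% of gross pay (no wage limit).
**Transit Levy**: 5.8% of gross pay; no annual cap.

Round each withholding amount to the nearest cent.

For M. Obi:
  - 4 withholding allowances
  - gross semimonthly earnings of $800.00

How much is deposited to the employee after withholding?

Territorial Income Tax: taxable = $800.00 − 4×$250.00 = $-200.00
  Taxable ≤ 0 → $0.00
Pension Levy: 8.18% × $800.00 = $65.44
Health Levy: 6.87% × $800.00 = $54.96
Transit Levy: 5.8% × $800.00 = $46.40
Total withheld: $0.00 + $65.44 + $54.96 + $46.40 = $166.80
Net pay: $800.00 − $166.80 = $633.20

$633.20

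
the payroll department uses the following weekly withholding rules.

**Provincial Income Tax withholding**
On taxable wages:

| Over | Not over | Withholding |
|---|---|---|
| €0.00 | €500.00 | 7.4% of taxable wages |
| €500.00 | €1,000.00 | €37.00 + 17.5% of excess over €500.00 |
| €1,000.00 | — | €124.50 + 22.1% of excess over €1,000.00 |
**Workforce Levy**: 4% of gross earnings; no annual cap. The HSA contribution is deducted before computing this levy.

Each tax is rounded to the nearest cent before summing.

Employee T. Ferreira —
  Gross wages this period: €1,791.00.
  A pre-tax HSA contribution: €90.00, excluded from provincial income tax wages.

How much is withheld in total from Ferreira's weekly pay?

Provincial Income Tax: taxable = €1,791.00 − €90.00 = €1,701.00
  €124.50 + 22.1% × (€1,701.00 − €1,000.00) = €124.50 + 22.1% × €701.00 = €279.42
Workforce Levy: 4% × €1,701.00 = €68.04
Total: €279.42 + €68.04 = €347.46

€347.46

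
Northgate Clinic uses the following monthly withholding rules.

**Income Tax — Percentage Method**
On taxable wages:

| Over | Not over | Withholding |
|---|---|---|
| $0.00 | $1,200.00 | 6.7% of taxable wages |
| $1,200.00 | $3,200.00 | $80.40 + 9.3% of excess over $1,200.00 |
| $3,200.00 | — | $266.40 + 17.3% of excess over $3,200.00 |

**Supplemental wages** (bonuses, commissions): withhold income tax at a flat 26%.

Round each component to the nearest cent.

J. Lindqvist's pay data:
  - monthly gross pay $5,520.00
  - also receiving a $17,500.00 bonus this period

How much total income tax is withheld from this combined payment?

$5,217.76

Income Tax: taxable = $5,520.00
  $266.40 + 17.3% × ($5,520.00 − $3,200.00) = $266.40 + 17.3% × $2,320.00 = $667.76
Supplemental (26% flat on bonus): 26% × $17,500.00 = $4,550.00
Total income tax: $667.76 + $4,550.00 = $5,217.76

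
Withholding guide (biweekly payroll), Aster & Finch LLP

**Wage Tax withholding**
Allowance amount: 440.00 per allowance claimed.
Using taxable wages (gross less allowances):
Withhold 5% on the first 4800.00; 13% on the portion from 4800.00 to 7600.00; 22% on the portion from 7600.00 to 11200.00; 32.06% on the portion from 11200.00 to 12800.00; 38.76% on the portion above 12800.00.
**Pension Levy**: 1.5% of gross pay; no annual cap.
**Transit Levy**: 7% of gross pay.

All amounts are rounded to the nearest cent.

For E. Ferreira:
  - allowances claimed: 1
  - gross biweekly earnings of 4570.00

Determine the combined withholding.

Wage Tax: taxable = 4570.00 − 1×440.00 = 4130.00
  5% × 4130.00 = 206.50
Pension Levy: 1.5% × 4570.00 = 68.55
Transit Levy: 7% × 4570.00 = 319.90
Total: 206.50 + 68.55 + 319.90 = 594.95

594.95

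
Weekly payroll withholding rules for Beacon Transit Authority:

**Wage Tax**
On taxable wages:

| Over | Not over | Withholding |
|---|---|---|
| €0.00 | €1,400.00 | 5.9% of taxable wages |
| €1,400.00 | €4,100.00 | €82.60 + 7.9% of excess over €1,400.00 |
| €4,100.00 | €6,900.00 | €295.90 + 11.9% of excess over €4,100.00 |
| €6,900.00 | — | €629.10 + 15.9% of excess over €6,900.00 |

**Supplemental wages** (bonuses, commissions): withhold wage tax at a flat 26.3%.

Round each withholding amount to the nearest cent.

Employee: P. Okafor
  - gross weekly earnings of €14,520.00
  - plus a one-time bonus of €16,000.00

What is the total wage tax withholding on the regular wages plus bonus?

€6,048.68

Wage Tax: taxable = €14,520.00
  €629.10 + 15.9% × (€14,520.00 − €6,900.00) = €629.10 + 15.9% × €7,620.00 = €1,840.68
Supplemental (26.3% flat on bonus): 26.3% × €16,000.00 = €4,208.00
Total wage tax: €1,840.68 + €4,208.00 = €6,048.68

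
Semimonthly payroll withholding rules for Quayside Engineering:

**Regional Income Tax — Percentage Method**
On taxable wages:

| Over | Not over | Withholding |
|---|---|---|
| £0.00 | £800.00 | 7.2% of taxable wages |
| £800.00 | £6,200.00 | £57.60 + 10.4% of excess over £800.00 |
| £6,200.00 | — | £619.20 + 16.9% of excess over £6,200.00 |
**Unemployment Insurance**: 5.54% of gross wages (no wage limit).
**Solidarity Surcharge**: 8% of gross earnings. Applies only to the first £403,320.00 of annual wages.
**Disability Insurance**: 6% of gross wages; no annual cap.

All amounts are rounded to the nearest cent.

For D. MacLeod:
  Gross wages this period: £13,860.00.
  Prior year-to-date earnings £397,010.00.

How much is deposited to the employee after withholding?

Regional Income Tax: taxable = £13,860.00
  £619.20 + 16.9% × (£13,860.00 − £6,200.00) = £619.20 + 16.9% × £7,660.00 = £1,913.74
Unemployment Insurance: 5.54% × £13,860.00 = £767.84
Solidarity Surcharge: cap £403,320.00 − YTD £397,010.00 = £6,310.00 subject; 8% × £6,310.00 = £504.80
Disability Insurance: 6% × £13,860.00 = £831.60
Total withheld: £1,913.74 + £767.84 + £504.80 + £831.60 = £4,017.98
Net pay: £13,860.00 − £4,017.98 = £9,842.02

£9,842.02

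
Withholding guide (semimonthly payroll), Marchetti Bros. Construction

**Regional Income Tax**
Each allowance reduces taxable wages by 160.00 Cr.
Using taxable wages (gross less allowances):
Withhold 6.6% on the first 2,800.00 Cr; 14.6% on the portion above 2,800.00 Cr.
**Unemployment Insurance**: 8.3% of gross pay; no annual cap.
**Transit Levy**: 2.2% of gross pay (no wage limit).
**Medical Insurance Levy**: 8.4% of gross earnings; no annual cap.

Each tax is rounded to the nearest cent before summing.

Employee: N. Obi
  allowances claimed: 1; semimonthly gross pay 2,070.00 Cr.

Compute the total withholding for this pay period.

Regional Income Tax: taxable = 2,070.00 Cr − 1×160.00 Cr = 1,910.00 Cr
  6.6% × 1,910.00 Cr = 126.06 Cr
Unemployment Insurance: 8.3% × 2,070.00 Cr = 171.81 Cr
Transit Levy: 2.2% × 2,070.00 Cr = 45.54 Cr
Medical Insurance Levy: 8.4% × 2,070.00 Cr = 173.88 Cr
Total: 126.06 Cr + 171.81 Cr + 45.54 Cr + 173.88 Cr = 517.29 Cr

517.29 Cr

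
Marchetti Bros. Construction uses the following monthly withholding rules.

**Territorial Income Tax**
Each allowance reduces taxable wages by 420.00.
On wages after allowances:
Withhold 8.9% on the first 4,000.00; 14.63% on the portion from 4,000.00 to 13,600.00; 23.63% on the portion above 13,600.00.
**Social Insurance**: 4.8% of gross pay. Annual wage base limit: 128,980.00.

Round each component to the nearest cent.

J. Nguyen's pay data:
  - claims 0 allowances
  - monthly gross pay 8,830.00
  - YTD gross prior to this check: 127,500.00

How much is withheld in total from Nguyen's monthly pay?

1,133.67

Territorial Income Tax: taxable = 8,830.00
  356.00 + 14.63% × (8,830.00 − 4,000.00) = 356.00 + 14.63% × 4,830.00 = 1,062.63
Social Insurance: cap 128,980.00 − YTD 127,500.00 = 1,480.00 subject; 4.8% × 1,480.00 = 71.04
Total: 1,062.63 + 71.04 = 1,133.67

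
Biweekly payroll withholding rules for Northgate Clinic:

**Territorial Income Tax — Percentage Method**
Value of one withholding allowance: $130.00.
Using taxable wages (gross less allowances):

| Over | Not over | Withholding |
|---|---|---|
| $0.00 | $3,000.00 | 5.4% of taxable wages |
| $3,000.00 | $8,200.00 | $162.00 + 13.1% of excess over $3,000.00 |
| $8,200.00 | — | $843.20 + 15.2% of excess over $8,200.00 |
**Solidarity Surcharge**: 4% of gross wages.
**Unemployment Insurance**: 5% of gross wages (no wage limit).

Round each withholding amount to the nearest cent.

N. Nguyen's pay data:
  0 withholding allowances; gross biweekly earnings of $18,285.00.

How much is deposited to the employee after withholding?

$14,263.23

Territorial Income Tax: taxable = $18,285.00
  $843.20 + 15.2% × ($18,285.00 − $8,200.00) = $843.20 + 15.2% × $10,085.00 = $2,376.12
Solidarity Surcharge: 4% × $18,285.00 = $731.40
Unemployment Insurance: 5% × $18,285.00 = $914.25
Total withheld: $2,376.12 + $731.40 + $914.25 = $4,021.77
Net pay: $18,285.00 − $4,021.77 = $14,263.23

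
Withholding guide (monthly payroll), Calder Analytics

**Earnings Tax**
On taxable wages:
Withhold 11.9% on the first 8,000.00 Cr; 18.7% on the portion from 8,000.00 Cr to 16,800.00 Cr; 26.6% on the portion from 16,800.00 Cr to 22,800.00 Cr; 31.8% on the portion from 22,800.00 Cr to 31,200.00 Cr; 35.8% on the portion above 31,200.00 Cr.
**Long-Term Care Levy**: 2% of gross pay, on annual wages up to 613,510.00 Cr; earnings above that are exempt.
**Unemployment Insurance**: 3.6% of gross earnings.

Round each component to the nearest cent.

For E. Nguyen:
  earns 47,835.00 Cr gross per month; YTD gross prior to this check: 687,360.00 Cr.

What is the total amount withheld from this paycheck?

14,542.19 Cr

Earnings Tax: taxable = 47,835.00 Cr
  6,864.80 Cr + 35.8% × (47,835.00 Cr − 31,200.00 Cr) = 6,864.80 Cr + 35.8% × 16,635.00 Cr = 12,820.13 Cr
Long-Term Care Levy: YTD 687,360.00 Cr ≥ cap 613,510.00 Cr → 0.00 Cr
Unemployment Insurance: 3.6% × 47,835.00 Cr = 1,722.06 Cr
Total: 12,820.13 Cr + 0.00 Cr + 1,722.06 Cr = 14,542.19 Cr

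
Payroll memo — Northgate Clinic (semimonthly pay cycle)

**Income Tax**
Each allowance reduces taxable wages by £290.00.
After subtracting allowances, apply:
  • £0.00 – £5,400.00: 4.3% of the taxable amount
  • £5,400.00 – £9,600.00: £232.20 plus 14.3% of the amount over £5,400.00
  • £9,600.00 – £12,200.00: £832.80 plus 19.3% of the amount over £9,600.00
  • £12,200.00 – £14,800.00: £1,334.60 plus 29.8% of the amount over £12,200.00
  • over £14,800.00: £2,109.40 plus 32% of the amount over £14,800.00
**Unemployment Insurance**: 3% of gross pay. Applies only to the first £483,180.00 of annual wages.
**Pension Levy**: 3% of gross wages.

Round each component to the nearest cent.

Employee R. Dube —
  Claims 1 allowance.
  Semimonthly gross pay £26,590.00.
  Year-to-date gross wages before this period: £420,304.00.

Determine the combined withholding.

£7,384.80

Income Tax: taxable = £26,590.00 − 1×£290.00 = £26,300.00
  £2,109.40 + 32% × (£26,300.00 − £14,800.00) = £2,109.40 + 32% × £11,500.00 = £5,789.40
Unemployment Insurance: 3% × £26,590.00 = £797.70
Pension Levy: 3% × £26,590.00 = £797.70
Total: £5,789.40 + £797.70 + £797.70 = £7,384.80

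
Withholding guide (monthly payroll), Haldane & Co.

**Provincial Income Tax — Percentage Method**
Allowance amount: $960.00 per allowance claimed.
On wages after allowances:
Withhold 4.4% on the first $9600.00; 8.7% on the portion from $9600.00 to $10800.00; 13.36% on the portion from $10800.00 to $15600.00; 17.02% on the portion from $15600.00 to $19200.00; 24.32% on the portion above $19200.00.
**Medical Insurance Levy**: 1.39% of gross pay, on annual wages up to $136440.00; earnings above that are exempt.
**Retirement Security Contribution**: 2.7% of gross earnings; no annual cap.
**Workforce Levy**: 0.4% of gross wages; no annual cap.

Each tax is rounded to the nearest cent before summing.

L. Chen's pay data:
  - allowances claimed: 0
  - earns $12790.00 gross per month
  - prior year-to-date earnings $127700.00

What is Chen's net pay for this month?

$11479.36

Provincial Income Tax: taxable = $12790.00
  $526.80 + 13.36% × ($12790.00 − $10800.00) = $526.80 + 13.36% × $1990.00 = $792.66
Medical Insurance Levy: cap $136440.00 − YTD $127700.00 = $8740.00 subject; 1.39% × $8740.00 = $121.49
Retirement Security Contribution: 2.7% × $12790.00 = $345.33
Workforce Levy: 0.4% × $12790.00 = $51.16
Total withheld: $792.66 + $121.49 + $345.33 + $51.16 = $1310.64
Net pay: $12790.00 − $1310.64 = $11479.36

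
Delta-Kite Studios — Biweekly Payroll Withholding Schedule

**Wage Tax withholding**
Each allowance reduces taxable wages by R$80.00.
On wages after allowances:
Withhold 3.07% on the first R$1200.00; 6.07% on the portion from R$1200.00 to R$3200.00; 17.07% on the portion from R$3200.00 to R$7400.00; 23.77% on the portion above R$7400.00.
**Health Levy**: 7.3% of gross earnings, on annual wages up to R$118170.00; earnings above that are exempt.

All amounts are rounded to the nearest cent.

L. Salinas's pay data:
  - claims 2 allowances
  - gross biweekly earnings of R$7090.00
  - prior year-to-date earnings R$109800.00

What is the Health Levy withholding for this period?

Health Levy: 7.3% × R$7090.00 = R$517.57

R$517.57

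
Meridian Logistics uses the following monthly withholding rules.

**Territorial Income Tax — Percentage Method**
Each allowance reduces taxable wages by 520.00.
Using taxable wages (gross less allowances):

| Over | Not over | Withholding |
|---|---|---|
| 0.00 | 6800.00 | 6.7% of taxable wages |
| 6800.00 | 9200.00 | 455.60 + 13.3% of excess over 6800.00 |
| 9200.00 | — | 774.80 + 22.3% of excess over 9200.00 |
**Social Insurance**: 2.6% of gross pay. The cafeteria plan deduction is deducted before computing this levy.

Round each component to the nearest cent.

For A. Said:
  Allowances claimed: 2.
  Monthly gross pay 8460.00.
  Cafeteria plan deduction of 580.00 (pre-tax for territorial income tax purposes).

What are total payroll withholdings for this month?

Territorial Income Tax: taxable = 8460.00 − 580.00 − 2×520.00 = 6840.00
  455.60 + 13.3% × (6840.00 − 6800.00) = 455.60 + 13.3% × 40.00 = 460.92
Social Insurance: 2.6% × 7880.00 = 204.88
Total: 460.92 + 204.88 = 665.80

665.80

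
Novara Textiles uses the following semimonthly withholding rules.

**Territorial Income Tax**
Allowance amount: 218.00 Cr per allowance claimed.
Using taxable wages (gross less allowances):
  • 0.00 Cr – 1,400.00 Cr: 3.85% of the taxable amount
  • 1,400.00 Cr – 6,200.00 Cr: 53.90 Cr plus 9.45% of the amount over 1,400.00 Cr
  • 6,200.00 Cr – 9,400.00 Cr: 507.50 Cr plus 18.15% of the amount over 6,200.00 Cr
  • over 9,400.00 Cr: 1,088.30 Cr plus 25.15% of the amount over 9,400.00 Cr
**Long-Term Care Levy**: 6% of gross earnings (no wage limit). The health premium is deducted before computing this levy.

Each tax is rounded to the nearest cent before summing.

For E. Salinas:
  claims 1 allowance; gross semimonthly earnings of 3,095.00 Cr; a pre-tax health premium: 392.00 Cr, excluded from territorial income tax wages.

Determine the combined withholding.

318.61 Cr

Territorial Income Tax: taxable = 3,095.00 Cr − 392.00 Cr − 1×218.00 Cr = 2,485.00 Cr
  53.90 Cr + 9.45% × (2,485.00 Cr − 1,400.00 Cr) = 53.90 Cr + 9.45% × 1,085.00 Cr = 156.43 Cr
Long-Term Care Levy: 6% × 2,703.00 Cr = 162.18 Cr
Total: 156.43 Cr + 162.18 Cr = 318.61 Cr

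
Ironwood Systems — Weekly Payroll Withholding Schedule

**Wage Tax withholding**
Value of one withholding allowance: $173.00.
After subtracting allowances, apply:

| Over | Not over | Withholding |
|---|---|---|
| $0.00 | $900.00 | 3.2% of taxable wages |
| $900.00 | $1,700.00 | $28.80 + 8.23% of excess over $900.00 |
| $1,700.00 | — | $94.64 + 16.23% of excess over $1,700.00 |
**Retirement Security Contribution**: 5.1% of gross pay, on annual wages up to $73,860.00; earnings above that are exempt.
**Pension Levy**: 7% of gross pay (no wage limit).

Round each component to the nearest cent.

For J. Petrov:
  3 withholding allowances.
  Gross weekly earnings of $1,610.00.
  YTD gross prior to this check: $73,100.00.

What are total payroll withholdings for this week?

$195.98

Wage Tax: taxable = $1,610.00 − 3×$173.00 = $1,091.00
  $28.80 + 8.23% × ($1,091.00 − $900.00) = $28.80 + 8.23% × $191.00 = $44.52
Retirement Security Contribution: cap $73,860.00 − YTD $73,100.00 = $760.00 subject; 5.1% × $760.00 = $38.76
Pension Levy: 7% × $1,610.00 = $112.70
Total: $44.52 + $38.76 + $112.70 = $195.98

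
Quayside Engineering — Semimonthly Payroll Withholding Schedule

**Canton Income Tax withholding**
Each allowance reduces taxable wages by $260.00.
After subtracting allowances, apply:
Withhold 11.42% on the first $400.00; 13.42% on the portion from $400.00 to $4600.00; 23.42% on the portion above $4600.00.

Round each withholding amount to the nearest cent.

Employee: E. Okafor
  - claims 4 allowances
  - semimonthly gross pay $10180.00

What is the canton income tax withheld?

$1672.59

Canton Income Tax: taxable = $10180.00 − 4×$260.00 = $9140.00
  $609.32 + 23.42% × ($9140.00 − $4600.00) = $609.32 + 23.42% × $4540.00 = $1672.59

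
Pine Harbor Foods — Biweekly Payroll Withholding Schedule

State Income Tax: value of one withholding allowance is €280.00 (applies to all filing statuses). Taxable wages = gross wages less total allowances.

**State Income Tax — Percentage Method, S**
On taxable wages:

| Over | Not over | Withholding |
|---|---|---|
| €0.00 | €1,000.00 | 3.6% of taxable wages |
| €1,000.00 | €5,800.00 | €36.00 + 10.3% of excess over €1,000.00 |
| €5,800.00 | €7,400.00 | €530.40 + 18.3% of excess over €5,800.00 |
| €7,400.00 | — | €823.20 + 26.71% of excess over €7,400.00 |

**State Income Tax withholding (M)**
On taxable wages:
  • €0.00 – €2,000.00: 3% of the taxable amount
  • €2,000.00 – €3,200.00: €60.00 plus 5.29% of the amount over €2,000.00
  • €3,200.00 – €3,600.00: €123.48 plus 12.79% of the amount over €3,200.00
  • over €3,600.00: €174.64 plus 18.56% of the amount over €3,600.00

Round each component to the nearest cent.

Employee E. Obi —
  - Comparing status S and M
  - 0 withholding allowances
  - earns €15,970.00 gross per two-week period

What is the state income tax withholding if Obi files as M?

State Income Tax (M): taxable = €15,970.00
  €174.64 + 18.56% × (€15,970.00 − €3,600.00) = €174.64 + 18.56% × €12,370.00 = €2,470.51

€2,470.51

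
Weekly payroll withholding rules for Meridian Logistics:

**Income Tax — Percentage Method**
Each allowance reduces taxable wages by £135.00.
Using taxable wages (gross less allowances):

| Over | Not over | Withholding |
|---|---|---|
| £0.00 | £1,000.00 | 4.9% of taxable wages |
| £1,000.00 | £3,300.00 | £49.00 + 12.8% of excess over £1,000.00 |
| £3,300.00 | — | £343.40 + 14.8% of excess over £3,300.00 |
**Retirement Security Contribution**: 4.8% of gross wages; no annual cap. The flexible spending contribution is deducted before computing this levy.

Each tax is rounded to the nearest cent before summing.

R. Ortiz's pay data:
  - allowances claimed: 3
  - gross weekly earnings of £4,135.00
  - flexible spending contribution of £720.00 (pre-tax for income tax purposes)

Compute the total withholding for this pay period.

£470.20

Income Tax: taxable = £4,135.00 − £720.00 − 3×£135.00 = £3,010.00
  £49.00 + 12.8% × (£3,010.00 − £1,000.00) = £49.00 + 12.8% × £2,010.00 = £306.28
Retirement Security Contribution: 4.8% × £3,415.00 = £163.92
Total: £306.28 + £163.92 = £470.20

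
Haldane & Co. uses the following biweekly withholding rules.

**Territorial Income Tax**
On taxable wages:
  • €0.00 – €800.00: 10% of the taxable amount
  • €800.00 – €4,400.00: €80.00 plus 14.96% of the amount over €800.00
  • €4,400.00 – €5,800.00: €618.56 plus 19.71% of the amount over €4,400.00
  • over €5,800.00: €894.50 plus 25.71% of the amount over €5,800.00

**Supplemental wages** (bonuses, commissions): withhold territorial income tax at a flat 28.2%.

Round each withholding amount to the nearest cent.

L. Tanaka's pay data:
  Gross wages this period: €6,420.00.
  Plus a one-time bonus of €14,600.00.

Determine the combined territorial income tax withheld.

Territorial Income Tax: taxable = €6,420.00
  €894.50 + 25.71% × (€6,420.00 − €5,800.00) = €894.50 + 25.71% × €620.00 = €1,053.90
Supplemental (28.2% flat on bonus): 28.2% × €14,600.00 = €4,117.20
Total territorial income tax: €1,053.90 + €4,117.20 = €5,171.10

€5,171.10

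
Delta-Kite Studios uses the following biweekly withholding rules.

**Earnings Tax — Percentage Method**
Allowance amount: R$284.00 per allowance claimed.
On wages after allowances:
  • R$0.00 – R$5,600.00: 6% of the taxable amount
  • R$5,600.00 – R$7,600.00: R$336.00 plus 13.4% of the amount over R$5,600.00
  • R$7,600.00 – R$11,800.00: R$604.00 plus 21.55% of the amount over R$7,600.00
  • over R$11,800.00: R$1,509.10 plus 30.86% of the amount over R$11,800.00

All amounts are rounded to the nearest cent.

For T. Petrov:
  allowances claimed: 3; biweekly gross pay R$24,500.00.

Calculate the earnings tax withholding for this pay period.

R$5,165.39

Earnings Tax: taxable = R$24,500.00 − 3×R$284.00 = R$23,648.00
  R$1,509.10 + 30.86% × (R$23,648.00 − R$11,800.00) = R$1,509.10 + 30.86% × R$11,848.00 = R$5,165.39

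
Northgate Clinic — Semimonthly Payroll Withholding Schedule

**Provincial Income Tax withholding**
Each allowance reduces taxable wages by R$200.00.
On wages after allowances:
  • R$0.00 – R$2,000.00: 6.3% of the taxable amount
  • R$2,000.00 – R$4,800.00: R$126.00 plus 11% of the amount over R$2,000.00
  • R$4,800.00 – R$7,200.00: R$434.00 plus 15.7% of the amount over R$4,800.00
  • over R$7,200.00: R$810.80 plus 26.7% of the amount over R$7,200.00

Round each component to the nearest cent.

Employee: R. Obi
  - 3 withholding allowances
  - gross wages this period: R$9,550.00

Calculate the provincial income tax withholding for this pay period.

R$1,278.05

Provincial Income Tax: taxable = R$9,550.00 − 3×R$200.00 = R$8,950.00
  R$810.80 + 26.7% × (R$8,950.00 − R$7,200.00) = R$810.80 + 26.7% × R$1,750.00 = R$1,278.05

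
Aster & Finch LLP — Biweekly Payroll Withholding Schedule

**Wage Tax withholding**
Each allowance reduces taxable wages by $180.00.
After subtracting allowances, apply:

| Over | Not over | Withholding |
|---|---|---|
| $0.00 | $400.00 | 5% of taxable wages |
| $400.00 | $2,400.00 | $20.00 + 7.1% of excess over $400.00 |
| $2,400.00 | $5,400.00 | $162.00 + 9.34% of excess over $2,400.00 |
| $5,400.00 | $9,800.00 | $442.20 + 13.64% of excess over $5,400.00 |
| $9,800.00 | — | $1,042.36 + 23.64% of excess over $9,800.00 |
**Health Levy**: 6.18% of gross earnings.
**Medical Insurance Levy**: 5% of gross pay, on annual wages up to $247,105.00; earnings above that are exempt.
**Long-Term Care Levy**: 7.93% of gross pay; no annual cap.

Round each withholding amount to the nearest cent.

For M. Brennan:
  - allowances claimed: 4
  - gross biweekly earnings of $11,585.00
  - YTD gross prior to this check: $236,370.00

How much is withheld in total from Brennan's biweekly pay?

Wage Tax: taxable = $11,585.00 − 4×$180.00 = $10,865.00
  $1,042.36 + 23.64% × ($10,865.00 − $9,800.00) = $1,042.36 + 23.64% × $1,065.00 = $1,294.13
Health Levy: 6.18% × $11,585.00 = $715.95
Medical Insurance Levy: cap $247,105.00 − YTD $236,370.00 = $10,735.00 subject; 5% × $10,735.00 = $536.75
Long-Term Care Levy: 7.93% × $11,585.00 = $918.69
Total: $1,294.13 + $715.95 + $536.75 + $918.69 = $3,465.52

$3,465.52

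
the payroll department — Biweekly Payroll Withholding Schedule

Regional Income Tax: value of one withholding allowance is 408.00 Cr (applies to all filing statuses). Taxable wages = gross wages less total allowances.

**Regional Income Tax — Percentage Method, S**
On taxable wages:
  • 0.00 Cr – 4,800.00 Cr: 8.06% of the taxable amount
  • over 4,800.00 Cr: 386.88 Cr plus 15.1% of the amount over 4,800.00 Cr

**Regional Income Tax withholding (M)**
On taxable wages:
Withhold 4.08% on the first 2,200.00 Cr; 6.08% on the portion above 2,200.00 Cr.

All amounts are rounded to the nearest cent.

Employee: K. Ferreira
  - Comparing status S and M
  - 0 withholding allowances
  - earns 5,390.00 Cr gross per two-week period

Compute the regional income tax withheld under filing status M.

283.71 Cr

Regional Income Tax (M): taxable = 5,390.00 Cr
  89.76 Cr + 6.08% × (5,390.00 Cr − 2,200.00 Cr) = 89.76 Cr + 6.08% × 3,190.00 Cr = 283.71 Cr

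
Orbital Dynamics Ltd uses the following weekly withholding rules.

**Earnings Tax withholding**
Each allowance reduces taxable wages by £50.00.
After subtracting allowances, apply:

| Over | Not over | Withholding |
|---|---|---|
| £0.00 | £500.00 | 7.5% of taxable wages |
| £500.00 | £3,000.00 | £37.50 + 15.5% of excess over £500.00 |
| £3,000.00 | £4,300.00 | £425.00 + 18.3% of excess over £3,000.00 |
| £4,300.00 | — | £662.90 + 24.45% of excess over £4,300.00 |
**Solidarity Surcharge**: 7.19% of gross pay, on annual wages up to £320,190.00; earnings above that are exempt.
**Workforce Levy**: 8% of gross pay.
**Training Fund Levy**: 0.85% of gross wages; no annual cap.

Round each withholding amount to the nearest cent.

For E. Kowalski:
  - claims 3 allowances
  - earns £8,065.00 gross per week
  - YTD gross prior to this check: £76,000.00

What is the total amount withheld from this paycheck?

Earnings Tax: taxable = £8,065.00 − 3×£50.00 = £7,915.00
  £662.90 + 24.45% × (£7,915.00 − £4,300.00) = £662.90 + 24.45% × £3,615.00 = £1,546.77
Solidarity Surcharge: 7.19% × £8,065.00 = £579.87
Workforce Levy: 8% × £8,065.00 = £645.20
Training Fund Levy: 0.85% × £8,065.00 = £68.55
Total: £1,546.77 + £579.87 + £645.20 + £68.55 = £2,840.39

£2,840.39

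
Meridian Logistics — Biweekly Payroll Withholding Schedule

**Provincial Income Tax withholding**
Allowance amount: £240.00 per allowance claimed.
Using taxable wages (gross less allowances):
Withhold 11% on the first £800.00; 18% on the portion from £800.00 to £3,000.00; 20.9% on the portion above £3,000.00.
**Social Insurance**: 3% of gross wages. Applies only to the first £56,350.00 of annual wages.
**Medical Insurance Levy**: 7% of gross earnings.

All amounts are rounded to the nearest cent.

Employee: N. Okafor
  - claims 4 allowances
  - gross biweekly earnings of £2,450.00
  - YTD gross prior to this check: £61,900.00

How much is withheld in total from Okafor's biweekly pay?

£383.70

Provincial Income Tax: taxable = £2,450.00 − 4×£240.00 = £1,490.00
  £88.00 + 18% × (£1,490.00 − £800.00) = £88.00 + 18% × £690.00 = £212.20
Social Insurance: YTD £61,900.00 ≥ cap £56,350.00 → £0.00
Medical Insurance Levy: 7% × £2,450.00 = £171.50
Total: £212.20 + £0.00 + £171.50 = £383.70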